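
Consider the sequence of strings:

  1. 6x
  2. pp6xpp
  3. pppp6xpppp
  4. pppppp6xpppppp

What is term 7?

Each term wraps the previous one in pp on the left and pp on the right.
From pppppp6xpppppp, 3 further steps: pppppp6xpppppp → pppppppp6xpppppppp → pppppppppp6xpppppppppp → (answer).

pppppppppppp6xpppppppppppp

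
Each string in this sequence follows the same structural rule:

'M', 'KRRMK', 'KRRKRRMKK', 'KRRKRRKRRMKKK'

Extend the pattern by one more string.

KRRKRRKRRKRRMKKKK

s(k+1) = KRR·s(k)·K, so each term gains KRR as a prefix and K as a suffix.
So the next term is KRR·KRRKRRKRRMKKK·K.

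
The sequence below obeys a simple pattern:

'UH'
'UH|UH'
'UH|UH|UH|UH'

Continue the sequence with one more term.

s(k+1) = s(k)·|·s(k) — each term doubles the last with '|' between the halves.
Doubling UH|UH|UH|UH with '|' between the halves:

UH|UH|UH|UH|UH|UH|UH|UH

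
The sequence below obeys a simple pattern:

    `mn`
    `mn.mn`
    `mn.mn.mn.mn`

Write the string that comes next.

Each string is two copies of the previous one joined by '.'.
Doubling mn.mn.mn.mn with '.' between the halves:

mn.mn.mn.mn.mn.mn.mn.mn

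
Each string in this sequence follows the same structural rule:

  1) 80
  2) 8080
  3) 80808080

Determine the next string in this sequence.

Every step duplicates the string.
Doubling 80808080:

8080808080808080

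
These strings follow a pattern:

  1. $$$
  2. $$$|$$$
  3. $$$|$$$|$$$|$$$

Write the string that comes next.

$$$|$$$|$$$|$$$|$$$|$$$|$$$|$$$

Each string is two copies of the previous one joined by '|'.
One more doubling of $$$|$$$|$$$|$$$ gives the answer.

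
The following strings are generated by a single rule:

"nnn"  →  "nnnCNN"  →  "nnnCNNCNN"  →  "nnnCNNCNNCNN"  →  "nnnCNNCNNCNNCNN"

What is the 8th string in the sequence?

Every step adds CNN to the end: s(k+1) = s(k)·CNN.
From nnnCNNCNNCNNCNN, 3 further steps: nnnCNNCNNCNNCNN → nnnCNNCNNCNNCNNCNN → nnnCNNCNNCNNCNNCNNCNN → (answer).

nnnCNNCNNCNNCNNCNNCNNCNN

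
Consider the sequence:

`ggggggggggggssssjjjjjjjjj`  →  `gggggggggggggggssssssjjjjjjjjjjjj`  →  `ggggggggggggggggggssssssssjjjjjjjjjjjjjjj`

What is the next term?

gggggggggggggggggggggssssssssssjjjjjjjjjjjjjjjjjj

Reading off run lengths: g runs 12, 15, 18; s runs 4, 6, 8; j runs 9, 12, 15 — each is linear in n, where the shown terms are n = 3, 4, 5.
At n = 6 the blocks have lengths 21, 10, 18.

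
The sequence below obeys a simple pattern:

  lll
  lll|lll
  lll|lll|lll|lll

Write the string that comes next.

Each string is two copies of the previous one joined by '|'.
Doubling lll|lll|lll|lll with '|' between the halves:

lll|lll|lll|lll|lll|lll|lll|lll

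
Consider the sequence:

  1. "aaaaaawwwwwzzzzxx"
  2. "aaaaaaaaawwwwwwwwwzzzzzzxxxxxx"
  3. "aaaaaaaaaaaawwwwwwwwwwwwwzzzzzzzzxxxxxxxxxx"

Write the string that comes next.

Each string has the form a^{3n+3} w^{4n+1} z^{2n+2} x^{4n-2} (n = 1, 2, …).
At n = 4 the blocks have lengths 15, 17, 10, 14.

aaaaaaaaaaaaaaawwwwwwwwwwwwwwwwwzzzzzzzzzzxxxxxxxxxxxxxx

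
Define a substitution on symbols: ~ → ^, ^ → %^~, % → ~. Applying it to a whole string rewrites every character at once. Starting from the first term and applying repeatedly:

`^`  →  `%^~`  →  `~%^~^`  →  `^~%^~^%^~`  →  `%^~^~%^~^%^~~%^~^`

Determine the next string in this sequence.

~%^~^%^~^~%^~^%^~~%^~^^~%^~^%^~

Replace each of the 17 characters of %^~^~%^~^%^~~%^~^ in place — ~ %^~ ^ %^~ ^ ~ %^~ ^ %^~ ~ %^~ ^ ^ ~ %^~ ^ %^~ — and concatenate.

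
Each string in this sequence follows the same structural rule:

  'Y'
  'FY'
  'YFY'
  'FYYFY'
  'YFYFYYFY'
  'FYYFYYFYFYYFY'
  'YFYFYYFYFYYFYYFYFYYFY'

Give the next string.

Each term (from the third on) is the two preceding terms concatenated in order: term 3 = Y·FY = YFY.
Continuing: FYYFYYFYFYYFY · YFYFYYFYFYYFYYFYFYYFY gives term 8.

FYYFYYFYFYYFYYFYFYYFYFYYFYYFYFYYFY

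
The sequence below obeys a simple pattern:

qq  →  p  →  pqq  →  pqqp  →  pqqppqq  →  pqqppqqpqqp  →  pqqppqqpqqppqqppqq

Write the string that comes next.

pqqppqqpqqppqqppqqpqqppqqpqqp

Each term (from the third on) is the previous term followed by the one before it: term 3 = p·qq = pqq.
The next term joins pqqppqqpqqppqqppqq and pqqppqqpqqp.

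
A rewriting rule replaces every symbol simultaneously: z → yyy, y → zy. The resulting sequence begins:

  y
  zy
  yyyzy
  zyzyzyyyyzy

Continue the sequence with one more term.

Rewriting each symbol of zyzyzyyyyzy: z→yyy, y→zy, z→yyy, y→zy, z→yyy, y→zy, y→zy, y→zy, y→zy, z→yyy, y→zy, which concatenates to yyy zy yyy zy yyy zy zy zy zy yyy zy.

yyyzyyyyzyyyyzyzyzyzyyyyzy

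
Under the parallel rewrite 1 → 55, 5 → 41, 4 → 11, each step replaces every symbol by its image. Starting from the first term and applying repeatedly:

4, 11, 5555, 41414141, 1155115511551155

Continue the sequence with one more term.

55554141555541415555414155554141

Applying the rule to each of the 16 symbols of 1155115511551155 gives the pieces 55 55 41 41 55 55 41 41 55 55 41 41 55 55 41 41, which concatenate to the answer.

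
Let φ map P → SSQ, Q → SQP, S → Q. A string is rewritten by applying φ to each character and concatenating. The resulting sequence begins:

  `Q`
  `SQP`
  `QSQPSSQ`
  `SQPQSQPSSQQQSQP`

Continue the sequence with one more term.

Rewriting the 15 symbols of SQPQSQPSSQQQSQP one by one yields Q SQP SSQ SQP Q SQP SSQ Q Q SQP SQP SQP Q SQP SSQ; concatenated:

QSQPSSQSQPQSQPSSQQQSQPSQPSQPQSQPSSQ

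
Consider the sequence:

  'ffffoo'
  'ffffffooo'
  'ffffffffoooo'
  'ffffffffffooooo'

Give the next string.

ffffffffffffoooooo

Reading off run lengths: f runs 4, 6, 8, 10; o runs 2, 3, 4, 5 — each is linear in n, where the shown terms are n = 2, 3, 4, 5.
For the next term, n = 6, so the run lengths are 12, 6.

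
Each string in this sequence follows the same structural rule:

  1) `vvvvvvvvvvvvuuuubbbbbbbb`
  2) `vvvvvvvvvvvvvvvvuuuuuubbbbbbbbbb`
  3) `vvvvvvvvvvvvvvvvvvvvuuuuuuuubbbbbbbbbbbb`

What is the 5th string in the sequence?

vvvvvvvvvvvvvvvvvvvvvvvvvvvvuuuuuuuuuuuubbbbbbbbbbbbbbbb

Term n consists of 4n v's, followed by 2n-2 u's, followed by 2n+2 b's, where the shown terms are n = 3, 4, 5.
Setting n = 7 gives 28, 12, 16 characters in each block.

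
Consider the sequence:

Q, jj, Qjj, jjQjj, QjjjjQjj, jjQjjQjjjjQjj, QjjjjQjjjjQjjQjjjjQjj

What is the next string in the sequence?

jjQjjQjjjjQjjQjjjjQjjjjQjjQjjjjQjj

Each term (from the third on) is the two preceding terms concatenated in order: term 3 = Q·jj = Qjj.
Continuing: jjQjjQjjjjQjj · QjjjjQjjjjQjjQjjjjQjj gives term 8.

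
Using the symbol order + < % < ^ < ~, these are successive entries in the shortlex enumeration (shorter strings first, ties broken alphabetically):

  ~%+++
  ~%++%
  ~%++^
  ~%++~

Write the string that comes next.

The successor of ~%++~ increments the rightmost position that isn't already ~ and resets every position after it to +.

~%+%+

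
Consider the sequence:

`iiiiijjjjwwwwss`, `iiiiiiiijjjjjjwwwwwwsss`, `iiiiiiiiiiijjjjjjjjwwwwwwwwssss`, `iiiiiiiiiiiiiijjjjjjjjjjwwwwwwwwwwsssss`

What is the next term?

Reading off run lengths: i runs 5, 8, 11, 14; j runs 4, 6, 8, 10; w runs 4, 6, 8, 10; s runs 2, 3, 4, 5 — each is linear in n (n = 1, 2, …).
For the next term, n = 5, so the run lengths are 17, 12, 12, 6.

iiiiiiiiiiiiiiiiijjjjjjjjjjjjwwwwwwwwwwwwssssss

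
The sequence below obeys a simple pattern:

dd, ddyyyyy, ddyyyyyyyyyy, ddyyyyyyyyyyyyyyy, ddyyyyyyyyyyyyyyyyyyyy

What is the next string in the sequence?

ddyyyyyyyyyyyyyyyyyyyyyyyyy

Every step adds yyyyy to the end: s(k+1) = s(k)·yyyyy.
One more step from ddyyyyyyyyyyyyyyyyyyyy gives the answer.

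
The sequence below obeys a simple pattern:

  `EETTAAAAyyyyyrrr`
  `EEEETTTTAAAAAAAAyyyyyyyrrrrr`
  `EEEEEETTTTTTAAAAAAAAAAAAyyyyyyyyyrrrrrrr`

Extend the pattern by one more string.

EEEEEEEETTTTTTTTAAAAAAAAAAAAAAAAyyyyyyyyyyyrrrrrrrrr

Term n consists of 2n E's, followed by 2n T's, followed by 4n A's, followed by 2n+3 y's, followed by 2n+1 r's (n = 1, 2, …).
At n = 4 the blocks have lengths 8, 8, 16, 11, 9.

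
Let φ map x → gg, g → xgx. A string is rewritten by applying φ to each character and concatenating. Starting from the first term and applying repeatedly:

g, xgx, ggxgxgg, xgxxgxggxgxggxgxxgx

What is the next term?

Rewriting the 19 symbols of xgxxgxggxgxggxgxxgx one by one yields gg xgx gg gg xgx gg xgx xgx gg xgx gg xgx xgx gg xgx gg gg xgx gg; concatenated:

ggxgxggggxgxggxgxxgxggxgxggxgxxgxggxgxggggxgxgg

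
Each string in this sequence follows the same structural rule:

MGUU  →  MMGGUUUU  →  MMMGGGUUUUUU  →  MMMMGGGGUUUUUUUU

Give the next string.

Term n consists of n M's, followed by n G's, followed by 2n U's (n = 1, 2, …).
For the next term, n = 5, so the run lengths are 5, 5, 10.

MMMMMGGGGGUUUUUUUUUU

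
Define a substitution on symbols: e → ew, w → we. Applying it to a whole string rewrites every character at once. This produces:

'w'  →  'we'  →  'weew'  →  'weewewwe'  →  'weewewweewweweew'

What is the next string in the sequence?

weewewweewweweewewweweewweewewwe

Replace each of the 16 characters of weewewweewweweew in place — we ew ew we ew we we ew ew we we ew we ew ew we — and concatenate.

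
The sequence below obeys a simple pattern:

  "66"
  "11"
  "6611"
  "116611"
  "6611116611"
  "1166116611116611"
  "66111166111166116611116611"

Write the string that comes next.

From term 3 onward, concatenate the second-to-last term with the last: 66·11 = 6611, 11·6611 = 116611, …
Continuing: 1166116611116611 · 66111166111166116611116611 gives term 8.

116611661111661166111166111166116611116611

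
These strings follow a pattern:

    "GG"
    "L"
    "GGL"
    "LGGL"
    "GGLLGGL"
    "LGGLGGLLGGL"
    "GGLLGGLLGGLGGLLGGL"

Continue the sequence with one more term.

From term 3 onward, concatenate the second-to-last term with the last: GG·L = GGL, L·GGL = LGGL, …
Continuing: LGGLGGLLGGL · GGLLGGLLGGLGGLLGGL gives term 8.

LGGLGGLLGGLGGLLGGLLGGLGGLLGGL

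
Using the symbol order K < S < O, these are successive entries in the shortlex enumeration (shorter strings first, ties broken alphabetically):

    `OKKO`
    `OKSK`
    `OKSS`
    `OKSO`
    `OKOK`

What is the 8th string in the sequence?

OSKK

Advancing 3 positions from OKOK through OKOK → OKOS → OKOO reaches term 8.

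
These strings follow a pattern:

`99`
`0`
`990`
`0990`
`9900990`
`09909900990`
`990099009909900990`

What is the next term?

09909900990990099009909900990

From term 3 onward, concatenate the second-to-last term with the last: 99·0 = 990, 0·990 = 0990, …
So term 8 is 09909900990·990099009909900990.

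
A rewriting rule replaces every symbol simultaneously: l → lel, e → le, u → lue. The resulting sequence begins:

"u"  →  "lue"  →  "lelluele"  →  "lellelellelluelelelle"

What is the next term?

Applying the rule to each of the 21 symbols of lellelellelluelelelle gives the pieces lel le lel lel le lel le lel lel le lel lel lue le lel le lel le lel lel le, which concatenate to the answer.

lellelellellelellelellellelellelluelelellelellelellelle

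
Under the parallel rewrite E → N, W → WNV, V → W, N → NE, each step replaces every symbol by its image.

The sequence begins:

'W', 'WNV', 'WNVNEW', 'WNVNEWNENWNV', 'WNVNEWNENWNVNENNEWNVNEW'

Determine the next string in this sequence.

Replace each of the 23 characters of WNVNEWNENWNVNENNEWNVNEW in place — WNV NE W NE N WNV NE N NE WNV NE W NE N NE NE N WNV NE W NE N WNV — and concatenate.

WNVNEWNENWNVNENNEWNVNEWNENNENENWNVNEWNENWNV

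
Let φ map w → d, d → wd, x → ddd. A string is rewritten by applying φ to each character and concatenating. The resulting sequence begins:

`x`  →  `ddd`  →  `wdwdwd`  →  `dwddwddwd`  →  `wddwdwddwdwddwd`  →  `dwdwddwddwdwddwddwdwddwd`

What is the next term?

φ(dwdwddwddwdwddwddwdwddwd) expands symbol-by-symbol to wd d wd d wd wd d wd wd d wd d wd wd d wd wd d wd d wd wd d wd; joining the 24 pieces gives the next term.

wddwddwdwddwdwddwddwdwddwdwddwddwdwddwd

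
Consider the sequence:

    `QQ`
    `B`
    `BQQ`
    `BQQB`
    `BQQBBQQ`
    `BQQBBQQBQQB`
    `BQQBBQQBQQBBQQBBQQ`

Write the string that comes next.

From term 3 onward, concatenate the last term with the second-to-last: B·QQ = BQQ, BQQ·B = BQQB, …
So term 8 is BQQBBQQBQQBBQQBBQQ·BQQBBQQBQQB.

BQQBBQQBQQBBQQBBQQBQQBBQQBQQB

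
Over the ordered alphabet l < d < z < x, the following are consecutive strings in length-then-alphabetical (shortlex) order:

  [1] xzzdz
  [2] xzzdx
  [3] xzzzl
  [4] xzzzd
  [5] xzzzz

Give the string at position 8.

Continuing the enumeration 3 steps past xzzzz: xzzzz → xzzzx → xzzxl → (answer).

xzzxd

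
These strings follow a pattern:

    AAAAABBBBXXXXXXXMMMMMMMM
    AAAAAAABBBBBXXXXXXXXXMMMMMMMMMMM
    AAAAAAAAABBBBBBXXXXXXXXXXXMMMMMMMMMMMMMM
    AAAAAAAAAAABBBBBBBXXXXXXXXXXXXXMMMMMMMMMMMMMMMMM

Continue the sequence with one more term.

AAAAAAAAAAAAABBBBBBBBXXXXXXXXXXXXXXXMMMMMMMMMMMMMMMMMMMM

Reading off run lengths: A runs 5, 7, 9, 11; B runs 4, 5, 6, 7; X runs 7, 9, 11, 13; M runs 8, 11, 14, 17 — each is linear in n, where the shown terms are n = 3, 4, 5, 6.
At n = 7 the blocks have lengths 13, 8, 15, 20.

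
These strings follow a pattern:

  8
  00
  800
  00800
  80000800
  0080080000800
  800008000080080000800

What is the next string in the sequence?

This is a Fibonacci-style word recurrence s(k) = s(k−2)·s(k−1): e.g. 8·00 = 800.
So term 8 is 0080080000800·800008000080080000800.

0080080000800800008000080080000800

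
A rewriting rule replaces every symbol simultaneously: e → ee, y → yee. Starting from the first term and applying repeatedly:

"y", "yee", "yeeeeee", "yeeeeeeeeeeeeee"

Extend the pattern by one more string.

Rewriting the 15 symbols of yeeeeeeeeeeeeee one by one yields yee ee ee ee ee ee ee ee ee ee ee ee ee ee ee; concatenated:

yeeeeeeeeeeeeeeeeeeeeeeeeeeeeee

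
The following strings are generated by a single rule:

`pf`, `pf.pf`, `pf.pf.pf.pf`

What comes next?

Every step duplicates the string with '.' between the halves.
Doubling pf.pf.pf.pf with '.' between the halves:

pf.pf.pf.pf.pf.pf.pf.pf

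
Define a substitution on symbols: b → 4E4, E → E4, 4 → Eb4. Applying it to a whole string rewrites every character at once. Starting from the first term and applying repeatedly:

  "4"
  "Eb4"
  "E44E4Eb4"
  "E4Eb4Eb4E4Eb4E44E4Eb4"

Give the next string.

E4Eb4E44E4Eb4E44E4Eb4E4Eb4E44E4Eb4E4Eb4Eb4E4Eb4E44E4Eb4

φ(E4Eb4Eb4E4Eb4E44E4Eb4) expands symbol-by-symbol to E4 Eb4 E4 4E4 Eb4 E4 4E4 Eb4 E4 Eb4 E4 4E4 Eb4 E4 Eb4 Eb4 E4 Eb4 E4 4E4 Eb4; joining the 21 pieces gives the next term.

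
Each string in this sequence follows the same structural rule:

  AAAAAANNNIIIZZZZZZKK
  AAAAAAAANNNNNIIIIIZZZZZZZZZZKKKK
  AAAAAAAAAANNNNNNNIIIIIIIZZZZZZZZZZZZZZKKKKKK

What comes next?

AAAAAAAAAAAANNNNNNNNNIIIIIIIIIZZZZZZZZZZZZZZZZZZKKKKKKKK

Reading off run lengths: A runs 6, 8, 10; N runs 3, 5, 7; I runs 3, 5, 7; Z runs 6, 10, 14; K runs 2, 4, 6 — each is linear in n, where the shown terms are n = 2, 3, 4.
For the next term, n = 5, so the run lengths are 12, 9, 9, 18, 8.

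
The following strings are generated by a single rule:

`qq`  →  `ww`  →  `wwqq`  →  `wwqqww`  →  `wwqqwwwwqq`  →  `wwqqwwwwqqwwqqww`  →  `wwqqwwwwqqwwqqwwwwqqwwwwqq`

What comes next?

wwqqwwwwqqwwqqwwwwqqwwwwqqwwqqwwwwqqwwqqww

From term 3 onward, concatenate the last term with the second-to-last: ww·qq = wwqq, wwqq·ww = wwqqww, …
The next term joins wwqqwwwwqqwwqqwwwwqqwwwwqq and wwqqwwwwqqwwqqww.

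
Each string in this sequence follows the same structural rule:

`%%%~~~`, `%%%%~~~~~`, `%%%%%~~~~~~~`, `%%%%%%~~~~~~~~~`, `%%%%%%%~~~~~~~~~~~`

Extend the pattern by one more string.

Each string has the form %^{n+2} ~^{2n+1} (n = 1, 2, …).
Setting n = 6 gives 8, 13 characters in each block.

%%%%%%%%~~~~~~~~~~~~~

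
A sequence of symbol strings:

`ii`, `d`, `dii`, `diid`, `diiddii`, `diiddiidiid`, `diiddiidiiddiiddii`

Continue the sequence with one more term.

diiddiidiiddiiddiidiiddiidiid

Each term (from the third on) is the previous term followed by the one before it: term 3 = d·ii = dii.
Continuing: diiddiidiiddiiddii · diiddiidiid gives term 8.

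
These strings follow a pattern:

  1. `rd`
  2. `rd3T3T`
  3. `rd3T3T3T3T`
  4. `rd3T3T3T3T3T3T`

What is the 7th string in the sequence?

rd3T3T3T3T3T3T3T3T3T3T3T3T

The strings grow by a fixed suffix 3T3T each time.
From rd3T3T3T3T3T3T, 3 further steps: rd3T3T3T3T3T3T → rd3T3T3T3T3T3T3T3T → rd3T3T3T3T3T3T3T3T3T3T → (answer).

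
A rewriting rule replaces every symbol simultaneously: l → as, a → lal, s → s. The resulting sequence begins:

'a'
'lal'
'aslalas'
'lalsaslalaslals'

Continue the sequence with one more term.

aslalasslalsaslalaslalsaslalass

Applying the rule to each of the 15 symbols of lalsaslalaslals gives the pieces as lal as s lal s as lal as lal s as lal as s, which concatenate to the answer.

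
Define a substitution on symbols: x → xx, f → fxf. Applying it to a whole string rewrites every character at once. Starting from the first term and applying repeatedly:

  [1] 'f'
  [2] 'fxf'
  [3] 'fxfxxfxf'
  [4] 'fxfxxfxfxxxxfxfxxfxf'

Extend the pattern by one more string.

Rewriting the 20 symbols of fxfxxfxfxxxxfxfxxfxf one by one yields fxf xx fxf xx xx fxf xx fxf xx xx xx xx fxf xx fxf xx xx fxf xx fxf; concatenated:

fxfxxfxfxxxxfxfxxfxfxxxxxxxxfxfxxfxfxxxxfxfxxfxf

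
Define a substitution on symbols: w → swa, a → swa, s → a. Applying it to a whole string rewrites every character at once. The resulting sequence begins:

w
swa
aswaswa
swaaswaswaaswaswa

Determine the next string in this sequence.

Replace each of the 17 characters of swaaswaswaaswaswa in place — a swa swa swa a swa swa a swa swa swa a swa swa a swa swa — and concatenate.

aswaswaswaaswaswaaswaswaswaaswaswaaswaswa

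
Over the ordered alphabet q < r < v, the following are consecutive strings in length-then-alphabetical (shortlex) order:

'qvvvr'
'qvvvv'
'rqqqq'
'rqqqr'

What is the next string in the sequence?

Find the rightmost character of rqqqr below v, bump it to the next letter, and reset everything to its right to q.

rqqqv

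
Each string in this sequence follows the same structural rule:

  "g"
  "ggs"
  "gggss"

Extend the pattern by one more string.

Every step adds g to the front and s to the end of the previous string.
Applying this once more to gggss:

ggggsss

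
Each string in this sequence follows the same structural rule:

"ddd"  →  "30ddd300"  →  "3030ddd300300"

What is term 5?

30303030ddd300300300300

Each term wraps the previous one in 30 on the left and 300 on the right.
From 3030ddd300300, 2 further steps: 3030ddd300300 → 303030ddd300300300 → (answer).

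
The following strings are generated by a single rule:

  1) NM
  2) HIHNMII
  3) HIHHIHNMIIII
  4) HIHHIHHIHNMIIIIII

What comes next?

s(k+1) = HIH·s(k)·II, so each term gains HIH as a prefix and II as a suffix.
So the next term is HIH·HIHHIHHIHNMIIIIII·II.

HIHHIHHIHHIHNMIIIIIIII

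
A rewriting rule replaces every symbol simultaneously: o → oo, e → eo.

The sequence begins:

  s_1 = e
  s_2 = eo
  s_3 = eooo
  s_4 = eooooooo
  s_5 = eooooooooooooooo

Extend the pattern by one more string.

Applying the rule to each of the 16 symbols of eooooooooooooooo gives the pieces eo oo oo oo oo oo oo oo oo oo oo oo oo oo oo oo, which concatenate to the answer.

eooooooooooooooooooooooooooooooo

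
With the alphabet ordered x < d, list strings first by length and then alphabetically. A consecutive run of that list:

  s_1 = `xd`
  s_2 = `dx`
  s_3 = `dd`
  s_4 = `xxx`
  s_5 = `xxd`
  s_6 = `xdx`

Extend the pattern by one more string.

The successor of xdx increments the rightmost position that isn't already d and resets every position after it to x.

xdd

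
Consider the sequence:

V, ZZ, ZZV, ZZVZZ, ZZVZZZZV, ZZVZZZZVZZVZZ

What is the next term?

ZZVZZZZVZZVZZZZVZZZZV

From term 3 onward, concatenate the last term with the second-to-last: ZZ·V = ZZV, ZZV·ZZ = ZZVZZ, …
Continuing: ZZVZZZZVZZVZZ · ZZVZZZZV gives term 7.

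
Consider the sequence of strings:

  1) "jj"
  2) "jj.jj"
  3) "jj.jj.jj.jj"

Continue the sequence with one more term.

Each string is two copies of the previous one joined by '.'.
One more doubling of jj.jj.jj.jj gives the answer.

jj.jj.jj.jj.jj.jj.jj.jj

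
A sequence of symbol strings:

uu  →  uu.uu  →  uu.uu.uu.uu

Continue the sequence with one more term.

Every step duplicates the string with '.' between the halves.
One more doubling of uu.uu.uu.uu gives the answer.

uu.uu.uu.uu.uu.uu.uu.uu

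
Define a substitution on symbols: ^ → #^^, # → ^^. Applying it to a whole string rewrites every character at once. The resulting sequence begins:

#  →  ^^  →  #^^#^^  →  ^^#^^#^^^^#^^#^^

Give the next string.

#^^#^^^^#^^#^^^^#^^#^^#^^#^^^^#^^#^^^^#^^#^^

Applying the rule to each of the 16 symbols of ^^#^^#^^^^#^^#^^ gives the pieces #^^ #^^ ^^ #^^ #^^ ^^ #^^ #^^ #^^ #^^ ^^ #^^ #^^ ^^ #^^ #^^, which concatenate to the answer.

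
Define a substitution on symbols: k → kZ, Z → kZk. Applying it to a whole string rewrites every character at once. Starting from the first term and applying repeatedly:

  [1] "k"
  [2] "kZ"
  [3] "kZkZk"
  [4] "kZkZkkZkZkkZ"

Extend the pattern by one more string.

kZkZkkZkZkkZkZkZkkZkZkkZkZkZk

Apply φ to kZkZkkZkZkkZ symbol by symbol: k→kZ, Z→kZk, k→kZ, Z→kZk, k→kZ, k→kZ, Z→kZk, k→kZ, Z→kZk, k→kZ, k→kZ, Z→kZk; joined: kZ kZk kZ kZk kZ kZ kZk kZ kZk kZ kZ kZk.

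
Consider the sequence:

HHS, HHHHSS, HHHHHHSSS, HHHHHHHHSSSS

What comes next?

Reading off run lengths: H runs 2, 4, 6, 8; S runs 1, 2, 3, 4 — each is linear in n (n = 1, 2, …).
At n = 5 the blocks have lengths 10, 5.

HHHHHHHHHHSSSSS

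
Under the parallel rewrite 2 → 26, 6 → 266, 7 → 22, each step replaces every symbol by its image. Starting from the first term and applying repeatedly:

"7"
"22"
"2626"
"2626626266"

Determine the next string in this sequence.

Rewriting each symbol of 2626626266: 2→26, 6→266, 2→26, 6→266, 6→266, 2→26, 6→266, 2→26, 6→266, 6→266, which concatenates to 26 266 26 266 266 26 266 26 266 266.

26266262662662626626266266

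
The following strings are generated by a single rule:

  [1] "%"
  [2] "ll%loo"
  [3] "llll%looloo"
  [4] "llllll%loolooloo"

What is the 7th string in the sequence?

Each term wraps the previous one in ll on the left and loo on the right.
From llllll%loolooloo, 3 further steps: llllll%loolooloo → llllllll%looloolooloo → llllllllll%loolooloolooloo → (answer).

llllllllllll%looloolooloolooloo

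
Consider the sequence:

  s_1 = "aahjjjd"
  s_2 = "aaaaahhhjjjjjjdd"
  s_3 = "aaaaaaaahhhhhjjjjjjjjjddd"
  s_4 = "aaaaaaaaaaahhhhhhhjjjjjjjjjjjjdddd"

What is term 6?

Reading off run lengths: a runs 2, 5, 8, 11; h runs 1, 3, 5, 7; j runs 3, 6, 9, 12; d runs 1, 2, 3, 4 — each is linear in n (n = 1, 2, …).
At n = 6 the blocks have lengths 17, 11, 18, 6.

aaaaaaaaaaaaaaaaahhhhhhhhhhhjjjjjjjjjjjjjjjjjjdddddd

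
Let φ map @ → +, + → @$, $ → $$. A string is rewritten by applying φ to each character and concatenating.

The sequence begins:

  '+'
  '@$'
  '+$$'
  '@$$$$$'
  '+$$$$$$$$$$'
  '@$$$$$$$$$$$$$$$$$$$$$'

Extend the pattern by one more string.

Applying the rule to each of the 22 symbols of @$$$$$$$$$$$$$$$$$$$$$ gives the pieces + $$ $$ $$ $$ $$ $$ $$ $$ $$ $$ $$ $$ $$ $$ $$ $$ $$ $$ $$ $$ $$, which concatenate to the answer.

+$$$$$$$$$$$$$$$$$$$$$$$$$$$$$$$$$$$$$$$$$$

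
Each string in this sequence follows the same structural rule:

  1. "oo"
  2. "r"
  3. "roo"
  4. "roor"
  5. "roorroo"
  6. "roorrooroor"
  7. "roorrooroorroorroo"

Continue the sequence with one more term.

roorrooroorroorrooroorrooroor

From term 3 onward, concatenate the last term with the second-to-last: r·oo = roo, roo·r = roor, …
So term 8 is roorrooroorroorroo·roorrooroor.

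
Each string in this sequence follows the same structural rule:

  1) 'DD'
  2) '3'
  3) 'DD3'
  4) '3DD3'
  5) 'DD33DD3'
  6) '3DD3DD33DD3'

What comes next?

From term 3 onward, concatenate the second-to-last term with the last: DD·3 = DD3, 3·DD3 = 3DD3, …
So term 7 is DD33DD3·3DD3DD33DD3.

DD33DD33DD3DD33DD3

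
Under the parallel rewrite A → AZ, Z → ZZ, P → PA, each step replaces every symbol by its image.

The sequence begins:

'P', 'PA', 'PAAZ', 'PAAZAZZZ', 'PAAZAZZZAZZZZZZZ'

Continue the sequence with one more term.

Applying the rule to each of the 16 symbols of PAAZAZZZAZZZZZZZ gives the pieces PA AZ AZ ZZ AZ ZZ ZZ ZZ AZ ZZ ZZ ZZ ZZ ZZ ZZ ZZ, which concatenate to the answer.

PAAZAZZZAZZZZZZZAZZZZZZZZZZZZZZZ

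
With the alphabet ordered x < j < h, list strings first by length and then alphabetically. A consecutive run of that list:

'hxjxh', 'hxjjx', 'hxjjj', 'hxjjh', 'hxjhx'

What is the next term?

hxjhj

The successor of hxjhx increments the rightmost position that isn't already h and resets every position after it to x.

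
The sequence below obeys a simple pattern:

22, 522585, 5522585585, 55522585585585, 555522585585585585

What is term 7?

55555522585585585585585585

Each term wraps the previous one in 5 on the left and 585 on the right.
From 555522585585585585, 2 further steps: 555522585585585585 → 5555522585585585585585 → (answer).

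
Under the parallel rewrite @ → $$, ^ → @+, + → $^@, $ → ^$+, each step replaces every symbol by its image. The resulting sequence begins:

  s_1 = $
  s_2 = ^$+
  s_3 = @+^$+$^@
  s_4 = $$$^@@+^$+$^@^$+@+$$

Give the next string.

^$+^$+^$+@+$$$$$^@@+^$+$^@^$+@+$$@+^$+$^@$$$^@^$+^$+

Replace each of the 20 characters of $$$^@@+^$+$^@^$+@+$$ in place — ^$+ ^$+ ^$+ @+ $$ $$ $^@ @+ ^$+ $^@ ^$+ @+ $$ @+ ^$+ $^@ $$ $^@ ^$+ ^$+ — and concatenate.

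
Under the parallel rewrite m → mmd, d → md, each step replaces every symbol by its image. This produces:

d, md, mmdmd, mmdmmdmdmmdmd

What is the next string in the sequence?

Replace each of the 13 characters of mmdmmdmdmmdmd in place — mmd mmd md mmd mmd md mmd md mmd mmd md mmd md — and concatenate.

mmdmmdmdmmdmmdmdmmdmdmmdmmdmdmmdmd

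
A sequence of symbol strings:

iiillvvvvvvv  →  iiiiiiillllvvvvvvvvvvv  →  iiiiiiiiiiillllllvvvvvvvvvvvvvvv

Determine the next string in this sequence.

The n-th term is 4n-1 i's then 2n l's then 4n+3 v's (n = 1, 2, …).
At n = 4 the blocks have lengths 15, 8, 19.

iiiiiiiiiiiiiiillllllllvvvvvvvvvvvvvvvvvvv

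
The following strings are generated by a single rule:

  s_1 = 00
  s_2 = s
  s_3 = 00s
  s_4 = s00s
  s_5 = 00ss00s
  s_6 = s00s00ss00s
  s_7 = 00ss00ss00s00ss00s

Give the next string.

s00s00ss00s00ss00ss00s00ss00s

From term 3 onward, concatenate the second-to-last term with the last: 00·s = 00s, s·00s = s00s, …
The next term joins s00s00ss00s and 00ss00ss00s00ss00s.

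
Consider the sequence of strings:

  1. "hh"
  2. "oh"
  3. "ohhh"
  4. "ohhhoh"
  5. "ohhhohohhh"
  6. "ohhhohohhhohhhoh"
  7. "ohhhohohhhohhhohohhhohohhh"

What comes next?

ohhhohohhhohhhohohhhohohhhohhhohohhhohhhoh

This is a Fibonacci-style word recurrence s(k) = s(k−1)·s(k−2): e.g. oh·hh = ohhh.
The next term joins ohhhohohhhohhhohohhhohohhh and ohhhohohhhohhhoh.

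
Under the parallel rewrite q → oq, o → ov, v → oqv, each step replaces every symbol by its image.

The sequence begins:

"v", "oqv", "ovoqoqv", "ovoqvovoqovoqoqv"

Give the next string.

ovoqvovoqoqvovoqvovoqovoqvovoqovoqoqv

Replace each of the 16 characters of ovoqvovoqovoqoqv in place — ov oqv ov oq oqv ov oqv ov oq ov oqv ov oq ov oq oqv — and concatenate.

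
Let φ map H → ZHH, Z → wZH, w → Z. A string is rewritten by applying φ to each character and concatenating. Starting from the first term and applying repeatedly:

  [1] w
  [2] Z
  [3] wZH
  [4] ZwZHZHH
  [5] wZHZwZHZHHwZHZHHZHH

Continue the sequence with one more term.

ZwZHZHHwZHZwZHZHHwZHZHHZHHZwZHZHHwZHZHHZHHwZHZHHZHH

φ(wZHZwZHZHHwZHZHHZHH) expands symbol-by-symbol to Z wZH ZHH wZH Z wZH ZHH wZH ZHH ZHH Z wZH ZHH wZH ZHH ZHH wZH ZHH ZHH; joining the 19 pieces gives the next term.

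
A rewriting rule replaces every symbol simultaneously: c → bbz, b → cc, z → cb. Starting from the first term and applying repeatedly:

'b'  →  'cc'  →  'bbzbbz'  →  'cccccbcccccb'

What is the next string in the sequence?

Expanding cccccbcccccb: c→bbz, c→bbz, c→bbz, c→bbz, c→bbz, b→cc, c→bbz, c→bbz, c→bbz, c→bbz, c→bbz, b→cc. Concatenated: bbz bbz bbz bbz bbz cc bbz bbz bbz bbz bbz cc.

bbzbbzbbzbbzbbzccbbzbbzbbzbbzbbzcc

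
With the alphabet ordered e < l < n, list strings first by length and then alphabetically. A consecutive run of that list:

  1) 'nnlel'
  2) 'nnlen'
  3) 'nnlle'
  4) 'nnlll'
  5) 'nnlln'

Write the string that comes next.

The successor of nnlln increments the rightmost position that isn't already n and resets every position after it to e.

nnlne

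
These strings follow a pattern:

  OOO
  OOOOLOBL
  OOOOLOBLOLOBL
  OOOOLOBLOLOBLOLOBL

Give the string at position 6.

OOOOLOBLOLOBLOLOBLOLOBLOLOBL

The strings grow by a fixed suffix OLOBL each time.
From OOOOLOBLOLOBLOLOBL, 2 further steps: OOOOLOBLOLOBLOLOBL → OOOOLOBLOLOBLOLOBLOLOBL → (answer).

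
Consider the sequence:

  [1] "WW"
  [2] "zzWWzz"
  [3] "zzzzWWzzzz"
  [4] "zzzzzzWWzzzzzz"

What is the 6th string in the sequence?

Every step adds zz to the front and zz to the end of the previous string.
From zzzzzzWWzzzzzz, 2 further steps: zzzzzzWWzzzzzz → zzzzzzzzWWzzzzzzzz → (answer).

zzzzzzzzzzWWzzzzzzzzzz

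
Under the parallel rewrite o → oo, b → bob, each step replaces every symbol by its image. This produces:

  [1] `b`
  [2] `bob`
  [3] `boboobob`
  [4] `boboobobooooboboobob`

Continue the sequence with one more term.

φ(boboobobooooboboobob) expands symbol-by-symbol to bob oo bob oo oo bob oo bob oo oo oo oo bob oo bob oo oo bob oo bob; joining the 20 pieces gives the next term.

boboobobooooboboobobooooooooboboobobooooboboobob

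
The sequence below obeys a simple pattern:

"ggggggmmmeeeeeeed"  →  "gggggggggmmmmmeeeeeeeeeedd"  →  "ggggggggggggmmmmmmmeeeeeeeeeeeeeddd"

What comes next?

Each string has the form g^{3n} m^{2n-1} e^{3n+1} d^{n-1}, where the shown terms are n = 2, 3, 4.
Setting n = 5 gives 15, 9, 16, 4 characters in each block.

gggggggggggggggmmmmmmmmmeeeeeeeeeeeeeeeedddd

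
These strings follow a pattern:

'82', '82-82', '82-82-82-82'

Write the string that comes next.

Each string is two copies of the previous one joined by '-'.
Doubling 82-82-82-82 with '-' between the halves:

82-82-82-82-82-82-82-82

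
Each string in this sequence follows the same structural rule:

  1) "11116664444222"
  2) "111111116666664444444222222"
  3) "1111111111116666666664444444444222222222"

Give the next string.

Term n consists of 4n 1's, followed by 3n 6's, followed by 3n+1 4's, followed by 3n 2's (n = 1, 2, …).
At n = 4 the blocks have lengths 16, 12, 13, 12.

11111111111111116666666666664444444444444222222222222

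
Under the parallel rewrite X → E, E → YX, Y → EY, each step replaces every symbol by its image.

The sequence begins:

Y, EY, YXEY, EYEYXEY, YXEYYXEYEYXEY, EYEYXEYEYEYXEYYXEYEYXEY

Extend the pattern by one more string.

YXEYYXEYEYXEYYXEYYXEYEYXEYEYEYXEYYXEYEYXEY

Replace each of the 23 characters of EYEYXEYEYEYXEYYXEYEYXEY in place — YX EY YX EY E YX EY YX EY YX EY E YX EY EY E YX EY YX EY E YX EY — and concatenate.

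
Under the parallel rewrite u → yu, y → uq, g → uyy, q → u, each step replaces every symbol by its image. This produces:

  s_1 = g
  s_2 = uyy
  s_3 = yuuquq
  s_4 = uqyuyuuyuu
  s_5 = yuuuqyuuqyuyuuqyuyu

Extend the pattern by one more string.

uqyuyuyuuuqyuyuuuqyuuqyuyuuuqyuuqyu

φ(yuuuqyuuqyuyuuqyuyu) expands symbol-by-symbol to uq yu yu yu u uq yu yu u uq yu uq yu yu u uq yu uq yu; joining the 19 pieces gives the next term.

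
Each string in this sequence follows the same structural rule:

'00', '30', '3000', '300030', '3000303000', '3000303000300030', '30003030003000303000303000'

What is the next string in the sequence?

300030300030003030003030003000303000300030

Each term (from the third on) is the previous term followed by the one before it: term 3 = 30·00 = 3000.
So term 8 is 30003030003000303000303000·3000303000300030.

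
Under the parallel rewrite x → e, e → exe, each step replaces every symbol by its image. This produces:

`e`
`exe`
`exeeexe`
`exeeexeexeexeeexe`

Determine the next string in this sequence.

Rewriting the 17 symbols of exeeexeexeexeeexe one by one yields exe e exe exe exe e exe exe e exe exe e exe exe exe e exe; concatenated:

exeeexeexeexeeexeexeeexeexeeexeexeexeeexe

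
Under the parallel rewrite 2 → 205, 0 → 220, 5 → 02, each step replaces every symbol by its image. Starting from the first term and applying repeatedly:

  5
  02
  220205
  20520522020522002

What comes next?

205220022052200220520522020522002205205220220205

Replace each of the 17 characters of 20520522020522002 in place — 205 220 02 205 220 02 205 205 220 205 220 02 205 205 220 220 205 — and concatenate.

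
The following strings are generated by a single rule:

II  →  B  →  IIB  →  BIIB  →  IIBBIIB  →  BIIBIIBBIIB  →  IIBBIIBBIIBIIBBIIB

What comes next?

BIIBIIBBIIBIIBBIIBBIIBIIBBIIB

From term 3 onward, concatenate the second-to-last term with the last: II·B = IIB, B·IIB = BIIB, …
So term 8 is BIIBIIBBIIB·IIBBIIBBIIBIIBBIIB.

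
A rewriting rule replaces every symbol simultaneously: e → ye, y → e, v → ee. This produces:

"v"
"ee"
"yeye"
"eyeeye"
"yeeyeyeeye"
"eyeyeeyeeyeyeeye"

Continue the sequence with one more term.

Replace each of the 16 characters of eyeyeeyeeyeyeeye in place — ye e ye e ye ye e ye ye e ye e ye ye e ye — and concatenate.

yeeyeeyeyeeyeyeeyeeyeyeeye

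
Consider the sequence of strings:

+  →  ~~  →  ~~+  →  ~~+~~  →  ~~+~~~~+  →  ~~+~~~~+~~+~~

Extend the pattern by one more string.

~~+~~~~+~~+~~~~+~~~~+

From term 3 onward, concatenate the last term with the second-to-last: ~~·+ = ~~+, ~~+·~~ = ~~+~~, …
So term 7 is ~~+~~~~+~~+~~·~~+~~~~+.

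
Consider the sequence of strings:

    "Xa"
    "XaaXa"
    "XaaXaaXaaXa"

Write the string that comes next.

Each string is two copies of the previous one joined by 'a'.
One more doubling of XaaXaaXaaXa gives the answer.

XaaXaaXaaXaaXaaXaaXaaXa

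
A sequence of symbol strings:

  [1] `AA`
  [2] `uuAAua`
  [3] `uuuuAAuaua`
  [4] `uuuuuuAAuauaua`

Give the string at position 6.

uuuuuuuuuuAAuauauauaua

Every step adds uu to the front and ua to the end of the previous string.
From uuuuuuAAuauaua, 2 further steps: uuuuuuAAuauaua → uuuuuuuuAAuauauaua → (answer).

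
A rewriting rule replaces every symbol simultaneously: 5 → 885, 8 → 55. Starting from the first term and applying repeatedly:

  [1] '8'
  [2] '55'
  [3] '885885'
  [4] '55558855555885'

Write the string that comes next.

φ(55558855555885) expands symbol-by-symbol to 885 885 885 885 55 55 885 885 885 885 885 55 55 885; joining the 14 pieces gives the next term.

88588588588555558858858858858855555885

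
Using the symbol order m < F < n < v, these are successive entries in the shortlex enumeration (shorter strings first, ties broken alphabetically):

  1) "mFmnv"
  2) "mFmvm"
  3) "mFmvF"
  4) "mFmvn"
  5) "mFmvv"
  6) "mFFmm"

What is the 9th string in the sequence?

mFFmv

Stepping forward 3 times from mFFmm: mFFmm → mFFmF → mFFmn, then the target.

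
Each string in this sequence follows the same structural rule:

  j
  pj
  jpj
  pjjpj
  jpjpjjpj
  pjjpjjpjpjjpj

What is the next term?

jpjpjjpjpjjpjjpjpjjpj

This is a Fibonacci-style word recurrence s(k) = s(k−2)·s(k−1): e.g. j·pj = jpj.
So term 7 is jpjpjjpj·pjjpjjpjpjjpj.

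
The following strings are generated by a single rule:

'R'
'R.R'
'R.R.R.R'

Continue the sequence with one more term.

R.R.R.R.R.R.R.R

Each string is two copies of the previous one joined by '.'.
So the next term is two copies of R.R.R.R with '.' between the halves.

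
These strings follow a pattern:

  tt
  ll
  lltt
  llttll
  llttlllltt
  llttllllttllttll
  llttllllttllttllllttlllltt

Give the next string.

llttllllttllttllllttllllttllttllllttllttll

From term 3 onward, concatenate the last term with the second-to-last: ll·tt = lltt, lltt·ll = llttll, …
Continuing: llttllllttllttllllttlllltt · llttllllttllttll gives term 8.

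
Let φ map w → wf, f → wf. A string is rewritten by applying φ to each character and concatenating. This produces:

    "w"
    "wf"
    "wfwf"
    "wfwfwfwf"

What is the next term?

Rewriting each symbol of wfwfwfwf: w→wf, f→wf, w→wf, f→wf, w→wf, f→wf, w→wf, f→wf, which concatenates to wf wf wf wf wf wf wf wf.

wfwfwfwfwfwfwfwf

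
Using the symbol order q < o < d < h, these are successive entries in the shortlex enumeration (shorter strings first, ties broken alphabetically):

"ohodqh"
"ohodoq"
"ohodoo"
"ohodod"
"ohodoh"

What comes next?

Treat ohodoh as a base-4 numeral over the given alphabet and add one, carrying through any trailing h's.

ohoddq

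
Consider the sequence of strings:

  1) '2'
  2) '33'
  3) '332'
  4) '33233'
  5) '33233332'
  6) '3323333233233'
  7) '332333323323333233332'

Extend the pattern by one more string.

This is a Fibonacci-style word recurrence s(k) = s(k−1)·s(k−2): e.g. 33·2 = 332.
The next term joins 332333323323333233332 and 3323333233233.

3323333233233332333323323333233233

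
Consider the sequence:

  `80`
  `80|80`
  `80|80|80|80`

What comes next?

Each string is two copies of the previous one joined by '|'.
One more doubling of 80|80|80|80 gives the answer.

80|80|80|80|80|80|80|80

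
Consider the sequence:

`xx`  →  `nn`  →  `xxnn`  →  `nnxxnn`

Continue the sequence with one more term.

Each term (from the third on) is the two preceding terms concatenated in order: term 3 = xx·nn = xxnn.
Continuing: xxnn · nnxxnn gives term 5.

xxnnnnxxnn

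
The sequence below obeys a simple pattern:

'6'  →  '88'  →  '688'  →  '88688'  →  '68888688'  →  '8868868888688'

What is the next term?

Each term (from the third on) is the two preceding terms concatenated in order: term 3 = 6·88 = 688.
So term 7 is 68888688·8868868888688.

688886888868868888688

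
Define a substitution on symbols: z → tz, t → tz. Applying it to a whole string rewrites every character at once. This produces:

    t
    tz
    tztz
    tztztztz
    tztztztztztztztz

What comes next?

tztztztztztztztztztztztztztztztz

φ(tztztztztztztztz) expands symbol-by-symbol to tz tz tz tz tz tz tz tz tz tz tz tz tz tz tz tz; joining the 16 pieces gives the next term.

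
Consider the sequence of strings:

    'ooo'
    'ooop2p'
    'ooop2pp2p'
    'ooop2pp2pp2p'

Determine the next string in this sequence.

The strings grow by a fixed suffix p2p each time.
So the next term is ooop2pp2pp2p·p2p.

ooop2pp2pp2pp2p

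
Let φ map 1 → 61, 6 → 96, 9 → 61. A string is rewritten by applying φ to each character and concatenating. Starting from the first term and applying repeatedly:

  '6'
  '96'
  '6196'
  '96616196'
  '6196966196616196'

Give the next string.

96616196619696616196966196616196

φ(6196966196616196) expands symbol-by-symbol to 96 61 61 96 61 96 96 61 61 96 96 61 96 61 61 96; joining the 16 pieces gives the next term.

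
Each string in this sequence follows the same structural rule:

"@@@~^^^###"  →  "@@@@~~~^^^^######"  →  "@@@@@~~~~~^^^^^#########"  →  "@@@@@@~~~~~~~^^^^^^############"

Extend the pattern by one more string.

@@@@@@@~~~~~~~~~^^^^^^^###############

Each string has the form @^{n+2} ~^{2n-1} ^^{n+2} #^{3n} (n = 1, 2, …).
For the next term, n = 5, so the run lengths are 7, 9, 7, 15.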